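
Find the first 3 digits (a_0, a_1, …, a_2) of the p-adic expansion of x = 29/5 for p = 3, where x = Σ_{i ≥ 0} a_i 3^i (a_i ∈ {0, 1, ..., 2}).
(a_0, …, a_2) = (1, 1, 2)

v_3(29/5) = 0 (numerator and denominator both coprime to 3), so x ∈ ℤ_3^×. Compute digits iteratively via a_i = x_i mod 3, x_{i+1} = (x_i − a_i)/3, with x_0 = x:
  x_0 = 29/5;  a_0 = 1;  x_1 = (x_0 − 1)/3 = 8/5
  x_1 = 8/5;  a_1 = 1;  x_2 = (x_1 − 1)/3 = 1/5
  x_2 = 1/5;  a_2 = 2;  x_3 = (x_2 − 2)/3 = -3/5
Digits: (1, 1, 2).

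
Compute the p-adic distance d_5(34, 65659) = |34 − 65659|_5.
d_5(34, 65659) = 1/3125

Step 1 — x − y = 34 − 65659 = -65625. Step 2 — v_5(-65625) = 5 (factor: -65625 = −(5^5 · 21); the sign does not affect v_p). Step 3 — |x − y|_5 = 5^{-5} = 1/3125.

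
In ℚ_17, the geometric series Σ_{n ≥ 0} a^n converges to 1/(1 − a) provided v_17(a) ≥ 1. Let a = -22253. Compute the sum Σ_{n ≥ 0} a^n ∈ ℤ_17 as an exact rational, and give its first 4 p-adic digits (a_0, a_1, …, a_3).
Σ a^n = 1/(1 − a) = 1/22254;  first 4 digits = (1, 0, 8, 12)

v_17(a) = 2 ≥ 1, so the series converges in ℤ_17 to 1/(1 − a) = 1/(1 − (-22253)) = 1/22254. Expand this rational in ℤ_17: compute digits iteratively via d_i = x_i mod 17, x_{i+1} = (x_i − d_i)/17. The first 4 digits are (1, 0, 8, 12).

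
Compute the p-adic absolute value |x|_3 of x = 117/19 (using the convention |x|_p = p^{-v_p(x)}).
|117/19|_3 = 1/9

Step 1 — compute v_3(x) by factoring powers of 3 out of the numerator and denominator: v_3(117/19) = 2. Step 2 — apply |x|_p = p^{-v_p(x)} = 3^{-2} = 1/9.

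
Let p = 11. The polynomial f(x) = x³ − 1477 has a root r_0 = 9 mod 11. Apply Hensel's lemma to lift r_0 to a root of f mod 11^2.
r_1 = 31 (mod 121)

Hensel: r_{i+1} = r_i − f(r_i)/f′(r_i) mod 11^{i+2}, where f′(x) = 3x². Iterate:
  r_0 = 9 (mod 11)
  r_1 = 31 (mod 121)
Final: r = 31 with f(r) ≡ 0 mod 11^2.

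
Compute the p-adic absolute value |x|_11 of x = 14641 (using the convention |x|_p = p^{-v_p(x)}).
|14641|_11 = 1/14641

Step 1 — compute v_11(x) by factoring powers of 11 out of the numerator and denominator: v_11(14641) = 4. Step 2 — apply |x|_p = p^{-v_p(x)} = 11^{-4} = 1/14641.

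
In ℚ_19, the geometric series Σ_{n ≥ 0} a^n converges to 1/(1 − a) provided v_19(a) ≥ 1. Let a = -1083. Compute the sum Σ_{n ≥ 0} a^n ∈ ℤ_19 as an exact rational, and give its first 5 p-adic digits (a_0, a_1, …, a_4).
Σ a^n = 1/(1 − a) = 1/1084;  first 5 digits = (1, 0, 16, 18, 8)

v_19(a) = 2 ≥ 1, so the series converges in ℤ_19 to 1/(1 − a) = 1/(1 − (-1083)) = 1/1084. Expand this rational in ℤ_19: compute digits iteratively via d_i = x_i mod 19, x_{i+1} = (x_i − d_i)/19. The first 5 digits are (1, 0, 16, 18, 8).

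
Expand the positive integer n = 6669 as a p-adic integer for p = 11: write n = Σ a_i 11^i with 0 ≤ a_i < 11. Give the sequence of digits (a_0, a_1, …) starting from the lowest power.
(a_0, a_1, …) = (3, 1, 0, 5)

Repeated division by 11 gives the digits low-to-high: 6669 = 3 + 1·11^1 + 5·11^3. Digit sequence: (3, 1, 0, 5).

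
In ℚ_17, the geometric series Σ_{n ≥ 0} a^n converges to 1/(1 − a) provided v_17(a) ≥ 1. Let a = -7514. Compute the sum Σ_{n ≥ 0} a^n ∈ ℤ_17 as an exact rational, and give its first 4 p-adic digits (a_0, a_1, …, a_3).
Σ a^n = 1/(1 − a) = 1/7515;  first 4 digits = (1, 0, 8, 15)

v_17(a) = 2 ≥ 1, so the series converges in ℤ_17 to 1/(1 − a) = 1/(1 − (-7514)) = 1/7515. Expand this rational in ℤ_17: compute digits iteratively via d_i = x_i mod 17, x_{i+1} = (x_i − d_i)/17. The first 4 digits are (1, 0, 8, 15).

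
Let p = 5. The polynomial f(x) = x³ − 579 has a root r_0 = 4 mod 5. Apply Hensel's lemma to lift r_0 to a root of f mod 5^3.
r_2 = 84 (mod 125)

Hensel: r_{i+1} = r_i − f(r_i)/f′(r_i) mod 5^{i+2}, where f′(x) = 3x². Iterate:
  r_0 = 4 (mod 5)
  r_1 = 9 (mod 25)
  r_2 = 84 (mod 125)
Final: r = 84 with f(r) ≡ 0 mod 5^3.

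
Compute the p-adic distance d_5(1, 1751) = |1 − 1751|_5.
d_5(1, 1751) = 1/125

Step 1 — x − y = 1 − 1751 = -1750. Step 2 — v_5(-1750) = 3 (factor: -1750 = −(5^3 · 14); the sign does not affect v_p). Step 3 — |x − y|_5 = 5^{-3} = 1/125.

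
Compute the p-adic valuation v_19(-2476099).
v_19(-2476099) = 5

v_19(n) is the largest exponent k such that 19^k divides n. Factor out: -2476099 = -19^5 · 1. (Sign doesn't affect v_p.) So v_19(-2476099) = 5.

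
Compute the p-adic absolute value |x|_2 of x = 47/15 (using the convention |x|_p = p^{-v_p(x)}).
|47/15|_2 = 1

Step 1 — compute v_2(x) by factoring powers of 2 out of the numerator and denominator: v_2(47/15) = 0. Step 2 — apply |x|_p = p^{-v_p(x)} = 2^{0} = 1.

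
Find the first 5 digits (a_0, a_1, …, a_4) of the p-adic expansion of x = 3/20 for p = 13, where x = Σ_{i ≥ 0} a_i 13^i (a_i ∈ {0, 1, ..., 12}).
(a_0, …, a_4) = (6, 8, 0, 11, 5)

v_13(3/20) = 0 (numerator and denominator both coprime to 13), so x ∈ ℤ_13^×. Compute digits iteratively via a_i = x_i mod 13, x_{i+1} = (x_i − a_i)/13, with x_0 = x:
  x_0 = 3/20;  a_0 = 6;  x_1 = (x_0 − 6)/13 = -9/20
  x_1 = -9/20;  a_1 = 8;  x_2 = (x_1 − 8)/13 = -13/20
  x_2 = -13/20;  a_2 = 0;  x_3 = (x_2 − 0)/13 = -1/20
  x_3 = -1/20;  a_3 = 11;  x_4 = (x_3 − 11)/13 = -17/20
  x_4 = -17/20;  a_4 = 5;  x_5 = (x_4 − 5)/13 = -9/20
Digits: (6, 8, 0, 11, 5).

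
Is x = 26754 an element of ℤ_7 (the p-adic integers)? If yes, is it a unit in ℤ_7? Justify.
x ∈ ℤ_7 but not a unit; v_7(x) = 3 > 0

ℤ_7 = {x ∈ ℚ_7 : v_7(x) ≥ 0} and ℤ_7^× = {x ∈ ℤ_7 : v_7(x) = 0}. Here v_7(26754) = v_7(num) − v_7(den) = 3; compare against these criteria.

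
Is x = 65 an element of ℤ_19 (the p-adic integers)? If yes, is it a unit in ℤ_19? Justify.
x ∈ ℤ_19^× (unit); v_19(x) = 0

ℤ_19 = {x ∈ ℚ_19 : v_19(x) ≥ 0} and ℤ_19^× = {x ∈ ℤ_19 : v_19(x) = 0}. Here v_19(65) = v_19(num) − v_19(den) = 0; compare against these criteria.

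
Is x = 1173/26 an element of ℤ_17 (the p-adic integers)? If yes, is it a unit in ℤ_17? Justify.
x ∈ ℤ_17 but not a unit; v_17(x) = 1 > 0

ℤ_17 = {x ∈ ℚ_17 : v_17(x) ≥ 0} and ℤ_17^× = {x ∈ ℤ_17 : v_17(x) = 0}. Here v_17(1173/26) = v_17(num) − v_17(den) = 1; compare against these criteria.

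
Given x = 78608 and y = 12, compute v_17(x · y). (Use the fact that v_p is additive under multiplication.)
v_17(943296) = 3

v_p(x) = 3 (factor: 78608 = 17^3 · 16); v_p(y) = 0 (factor: 12 = 17^0 · 12). Additivity: v_p(xy) = v_p(x) + v_p(y) = 3 + 0 = 3. (Direct check: xy = 943296 = 17^3 · (192).)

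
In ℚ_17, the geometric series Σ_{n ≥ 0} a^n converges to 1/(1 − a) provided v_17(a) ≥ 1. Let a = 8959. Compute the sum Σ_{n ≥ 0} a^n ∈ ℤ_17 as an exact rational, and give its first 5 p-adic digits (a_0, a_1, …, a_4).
Σ a^n = 1/(1 − a) = -1/8958;  first 5 digits = (1, 0, 14, 1, 9)

v_17(a) = 2 ≥ 1, so the series converges in ℤ_17 to 1/(1 − a) = 1/(1 − 8959) = -1/8958. Expand this rational in ℤ_17: compute digits iteratively via d_i = x_i mod 17, x_{i+1} = (x_i − d_i)/17. The first 5 digits are (1, 0, 14, 1, 9).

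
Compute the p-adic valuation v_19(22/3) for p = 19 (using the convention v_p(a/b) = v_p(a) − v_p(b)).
v_19(22/3) = 0

Factor powers of 19 from the numerator and denominator of the reduced fraction: 22 = 19^0 · 22 and 3 = 19^0 · 3. Apply v_p(a/b) = v_p(a) − v_p(b): v_19(22/3) = 0 − 0 = 0.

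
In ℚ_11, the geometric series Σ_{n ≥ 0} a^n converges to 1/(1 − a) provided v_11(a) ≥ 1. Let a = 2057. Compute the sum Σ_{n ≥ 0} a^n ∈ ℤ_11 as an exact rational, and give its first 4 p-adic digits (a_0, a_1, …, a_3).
Σ a^n = 1/(1 − a) = -1/2056;  first 4 digits = (1, 0, 6, 1)

v_11(a) = 2 ≥ 1, so the series converges in ℤ_11 to 1/(1 − a) = 1/(1 − 2057) = -1/2056. Expand this rational in ℤ_11: compute digits iteratively via d_i = x_i mod 11, x_{i+1} = (x_i − d_i)/11. The first 4 digits are (1, 0, 6, 1).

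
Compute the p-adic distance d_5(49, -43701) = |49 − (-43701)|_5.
d_5(49, -43701) = 1/3125

Step 1 — x − y = 49 − (-43701) = 43750. Step 2 — v_5(43750) = 5 (factor: 43750 = (5^5 · 14); the sign does not affect v_p). Step 3 — |x − y|_5 = 5^{-5} = 1/3125.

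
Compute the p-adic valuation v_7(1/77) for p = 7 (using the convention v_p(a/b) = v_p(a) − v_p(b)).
v_7(1/77) = -1

Factor powers of 7 from the numerator and denominator of the reduced fraction: 1 = 7^0 · 1 and 77 = 7^1 · 11. Apply v_p(a/b) = v_p(a) − v_p(b): v_7(1/77) = 0 − 1 = -1.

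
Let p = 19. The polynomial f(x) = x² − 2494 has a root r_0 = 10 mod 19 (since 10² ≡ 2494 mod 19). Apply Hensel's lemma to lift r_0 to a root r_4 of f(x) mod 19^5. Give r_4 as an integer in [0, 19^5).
r_4 = 2339879 (mod 2476099)

Hensel's recurrence: r_{i+1} = r_i − f(r_i)·(f′(r_i))^{-1} mod 19^{i+2}, with f′(x) = 2x. Iterate:
  r_0 = 10 (mod 19)
  r_1 = 238 (mod 361)
  r_2 = 960 (mod 6859)
  r_3 = 124422 (mod 130321)
  r_4 = 2339879 (mod 2476099)
Final: r_4 = 2339879, and one checks f(r_4) ≡ 0 mod 19^5.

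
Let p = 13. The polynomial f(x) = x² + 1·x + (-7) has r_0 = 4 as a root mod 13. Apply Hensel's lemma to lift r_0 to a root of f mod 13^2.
r_1 = 134 (mod 169)

Hensel: r_{i+1} = r_i − f(r_i)·(f′(r_i))^{-1} mod 13^{i+2}, f′(x) = 2x + 1. Iterate:
  r_0 = 4 (mod 13)
  r_1 = 134 (mod 169)
Final: r = 134 satisfies f(r) ≡ 0 mod 13^2.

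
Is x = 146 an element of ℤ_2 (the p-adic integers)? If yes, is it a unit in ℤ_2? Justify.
x ∈ ℤ_2 but not a unit; v_2(x) = 1 > 0

ℤ_2 = {x ∈ ℚ_2 : v_2(x) ≥ 0} and ℤ_2^× = {x ∈ ℤ_2 : v_2(x) = 0}. Here v_2(146) = v_2(num) − v_2(den) = 1; compare against these criteria.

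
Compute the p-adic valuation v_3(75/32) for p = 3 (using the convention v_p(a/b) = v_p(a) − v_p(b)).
v_3(75/32) = 1

Factor powers of 3 from the numerator and denominator of the reduced fraction: 75 = 3^1 · 25 and 32 = 3^0 · 32. Apply v_p(a/b) = v_p(a) − v_p(b): v_3(75/32) = 1 − 0 = 1.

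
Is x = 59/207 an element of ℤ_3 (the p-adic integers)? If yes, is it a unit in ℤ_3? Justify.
x ∉ ℤ_3 (v_3(x) = -2 < 0)

ℤ_3 = {x ∈ ℚ_3 : v_3(x) ≥ 0} and ℤ_3^× = {x ∈ ℤ_3 : v_3(x) = 0}. Here v_3(59/207) = v_3(num) − v_3(den) = -2; compare against these criteria.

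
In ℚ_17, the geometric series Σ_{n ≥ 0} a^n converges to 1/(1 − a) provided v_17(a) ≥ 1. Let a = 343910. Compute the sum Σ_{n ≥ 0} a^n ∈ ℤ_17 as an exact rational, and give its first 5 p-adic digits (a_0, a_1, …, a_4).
Σ a^n = 1/(1 − a) = -1/343909;  first 5 digits = (1, 0, 0, 2, 4)

v_17(a) = 3 ≥ 1, so the series converges in ℤ_17 to 1/(1 − a) = 1/(1 − 343910) = -1/343909. Expand this rational in ℤ_17: compute digits iteratively via d_i = x_i mod 17, x_{i+1} = (x_i − d_i)/17. The first 5 digits are (1, 0, 0, 2, 4).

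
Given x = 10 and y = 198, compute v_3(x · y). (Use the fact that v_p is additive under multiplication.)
v_3(1980) = 2

v_p(x) = 0 (factor: 10 = 3^0 · 10); v_p(y) = 2 (factor: 198 = 3^2 · 22). Additivity: v_p(xy) = v_p(x) + v_p(y) = 0 + 2 = 2. (Direct check: xy = 1980 = 3^2 · (220).)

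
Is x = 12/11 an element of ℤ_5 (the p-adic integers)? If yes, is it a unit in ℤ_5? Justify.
x ∈ ℤ_5^× (unit); v_5(x) = 0

ℤ_5 = {x ∈ ℚ_5 : v_5(x) ≥ 0} and ℤ_5^× = {x ∈ ℤ_5 : v_5(x) = 0}. Here v_5(12/11) = v_5(num) − v_5(den) = 0; compare against these criteria.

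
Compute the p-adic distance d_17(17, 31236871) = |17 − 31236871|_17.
d_17(17, 31236871) = 1/1419857

Step 1 — x − y = 17 − 31236871 = -31236854. Step 2 — v_17(-31236854) = 5 (factor: -31236854 = −(17^5 · 22); the sign does not affect v_p). Step 3 — |x − y|_17 = 17^{-5} = 1/1419857.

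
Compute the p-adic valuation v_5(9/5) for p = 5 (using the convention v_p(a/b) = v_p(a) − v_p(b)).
v_5(9/5) = -1

Factor powers of 5 from the numerator and denominator of the reduced fraction: 9 = 5^0 · 9 and 5 = 5^1 · 1. Apply v_p(a/b) = v_p(a) − v_p(b): v_5(9/5) = 0 − 1 = -1.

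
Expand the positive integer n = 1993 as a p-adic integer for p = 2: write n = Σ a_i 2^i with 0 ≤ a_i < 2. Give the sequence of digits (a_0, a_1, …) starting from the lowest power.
(a_0, a_1, …) = (1, 0, 0, 1, 0, 0, 1, 1, 1, 1, 1)

Repeated division by 2 gives the digits low-to-high: 1993 = 1 + 1·2^3 + 1·2^6 + 1·2^7 + 1·2^8 + 1·2^9 + 1·2^10. Digit sequence: (1, 0, 0, 1, 0, 0, 1, 1, 1, 1, 1).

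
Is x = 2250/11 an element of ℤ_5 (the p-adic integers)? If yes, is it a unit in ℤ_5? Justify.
x ∈ ℤ_5 but not a unit; v_5(x) = 3 > 0

ℤ_5 = {x ∈ ℚ_5 : v_5(x) ≥ 0} and ℤ_5^× = {x ∈ ℤ_5 : v_5(x) = 0}. Here v_5(2250/11) = v_5(num) − v_5(den) = 3; compare against these criteria.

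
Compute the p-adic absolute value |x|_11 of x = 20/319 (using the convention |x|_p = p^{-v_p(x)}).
|20/319|_11 = 11

Step 1 — compute v_11(x) by factoring powers of 11 out of the numerator and denominator: v_11(20/319) = -1. Step 2 — apply |x|_p = p^{-v_p(x)} = 11^{1} = 11.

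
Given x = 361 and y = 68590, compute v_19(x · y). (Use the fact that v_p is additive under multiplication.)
v_19(24760990) = 5

v_p(x) = 2 (factor: 361 = 19^2 · 1); v_p(y) = 3 (factor: 68590 = 19^3 · 10). Additivity: v_p(xy) = v_p(x) + v_p(y) = 2 + 3 = 5. (Direct check: xy = 24760990 = 19^5 · (10).)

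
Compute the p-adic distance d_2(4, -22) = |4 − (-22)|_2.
d_2(4, -22) = 1/2

Step 1 — x − y = 4 − (-22) = 26. Step 2 — v_2(26) = 1 (factor: 26 = (2^1 · 13); the sign does not affect v_p). Step 3 — |x − y|_2 = 2^{-1} = 1/2.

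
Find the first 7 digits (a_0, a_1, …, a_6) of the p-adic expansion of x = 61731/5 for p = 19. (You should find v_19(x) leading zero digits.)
(a_0, …, a_6) = (0, 0, 0, 17, 3, 15, 3)

v_19(61731/5) = 3, so a_0 = ... = a_2 = 0. Factor out: x = 19^3 · u with u = 9/5 a unit in ℤ_19. Expand u iteratively via a_{v+i} = u_i mod 19, u_{i+1} = (u_i − a_{v+i})/19:
  u_0 = 9/5;  a_3 = 17;  u_1 = (u_0 − 17)/19 = -4/5
  u_1 = -4/5;  a_4 = 3;  u_2 = (u_1 − 3)/19 = -1/5
  u_2 = -1/5;  a_5 = 15;  u_3 = (u_2 − 15)/19 = -4/5
  u_3 = -4/5;  a_6 = 3;  u_4 = (u_3 − 3)/19 = -1/5
Digits: (0, 0, 0, 17, 3, 15, 3).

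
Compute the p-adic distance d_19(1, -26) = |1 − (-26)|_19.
d_19(1, -26) = 1

Step 1 — x − y = 1 − (-26) = 27. Step 2 — v_19(27) = 0 (factor: 27 = (19^0 · 27); the sign does not affect v_p). Step 3 — |x − y|_19 = 19^{0} = 1.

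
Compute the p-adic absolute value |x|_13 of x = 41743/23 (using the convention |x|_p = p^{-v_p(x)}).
|41743/23|_13 = 1/2197

Step 1 — compute v_13(x) by factoring powers of 13 out of the numerator and denominator: v_13(41743/23) = 3. Step 2 — apply |x|_p = p^{-v_p(x)} = 13^{-3} = 1/2197.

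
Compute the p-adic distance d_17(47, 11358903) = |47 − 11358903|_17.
d_17(47, 11358903) = 1/1419857

Step 1 — x − y = 47 − 11358903 = -11358856. Step 2 — v_17(-11358856) = 5 (factor: -11358856 = −(17^5 · 8); the sign does not affect v_p). Step 3 — |x − y|_17 = 17^{-5} = 1/1419857.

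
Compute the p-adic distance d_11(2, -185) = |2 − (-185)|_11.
d_11(2, -185) = 1/11

Step 1 — x − y = 2 − (-185) = 187. Step 2 — v_11(187) = 1 (factor: 187 = (11^1 · 17); the sign does not affect v_p). Step 3 — |x − y|_11 = 11^{-1} = 1/11.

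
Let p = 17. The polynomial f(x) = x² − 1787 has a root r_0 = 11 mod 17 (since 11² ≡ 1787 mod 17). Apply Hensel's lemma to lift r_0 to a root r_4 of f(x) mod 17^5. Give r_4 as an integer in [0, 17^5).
r_4 = 439104 (mod 1419857)

Hensel's recurrence: r_{i+1} = r_i − f(r_i)·(f′(r_i))^{-1} mod 17^{i+2}, with f′(x) = 2x. Iterate:
  r_0 = 11 (mod 17)
  r_1 = 113 (mod 289)
  r_2 = 1847 (mod 4913)
  r_3 = 21499 (mod 83521)
  r_4 = 439104 (mod 1419857)
Final: r_4 = 439104, and one checks f(r_4) ≡ 0 mod 17^5.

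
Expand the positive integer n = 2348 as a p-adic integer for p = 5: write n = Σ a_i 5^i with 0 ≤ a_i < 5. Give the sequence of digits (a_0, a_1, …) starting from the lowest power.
(a_0, a_1, …) = (3, 4, 3, 3, 3)

Repeated division by 5 gives the digits low-to-high: 2348 = 3 + 4·5^1 + 3·5^2 + 3·5^3 + 3·5^4. Digit sequence: (3, 4, 3, 3, 3).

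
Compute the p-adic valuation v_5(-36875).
v_5(-36875) = 4

v_5(n) is the largest exponent k such that 5^k divides n. Factor out: -36875 = -5^4 · 59. (Sign doesn't affect v_p.) So v_5(-36875) = 4.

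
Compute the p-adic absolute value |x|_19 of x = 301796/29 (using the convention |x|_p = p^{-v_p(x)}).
|301796/29|_19 = 1/6859

Step 1 — compute v_19(x) by factoring powers of 19 out of the numerator and denominator: v_19(301796/29) = 3. Step 2 — apply |x|_p = p^{-v_p(x)} = 19^{-3} = 1/6859.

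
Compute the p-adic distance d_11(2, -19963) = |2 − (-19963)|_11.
d_11(2, -19963) = 1/1331

Step 1 — x − y = 2 − (-19963) = 19965. Step 2 — v_11(19965) = 3 (factor: 19965 = (11^3 · 15); the sign does not affect v_p). Step 3 — |x − y|_11 = 11^{-3} = 1/1331.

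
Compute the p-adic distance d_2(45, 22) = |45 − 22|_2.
d_2(45, 22) = 1

Step 1 — x − y = 45 − 22 = 23. Step 2 — v_2(23) = 0 (factor: 23 = (2^0 · 23); the sign does not affect v_p). Step 3 — |x − y|_2 = 2^{0} = 1.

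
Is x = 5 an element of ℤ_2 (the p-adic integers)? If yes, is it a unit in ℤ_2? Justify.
x ∈ ℤ_2^× (unit); v_2(x) = 0

ℤ_2 = {x ∈ ℚ_2 : v_2(x) ≥ 0} and ℤ_2^× = {x ∈ ℤ_2 : v_2(x) = 0}. Here v_2(5) = v_2(num) − v_2(den) = 0; compare against these criteria.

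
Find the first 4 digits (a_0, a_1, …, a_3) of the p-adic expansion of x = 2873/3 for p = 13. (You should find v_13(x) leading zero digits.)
(a_0, …, a_3) = (0, 0, 10, 4)

v_13(2873/3) = 2, so a_0 = ... = a_1 = 0. Factor out: x = 13^2 · u with u = 17/3 a unit in ℤ_13. Expand u iteratively via a_{v+i} = u_i mod 13, u_{i+1} = (u_i − a_{v+i})/13:
  u_0 = 17/3;  a_2 = 10;  u_1 = (u_0 − 10)/13 = -1/3
  u_1 = -1/3;  a_3 = 4;  u_2 = (u_1 − 4)/13 = -1/3
Digits: (0, 0, 10, 4).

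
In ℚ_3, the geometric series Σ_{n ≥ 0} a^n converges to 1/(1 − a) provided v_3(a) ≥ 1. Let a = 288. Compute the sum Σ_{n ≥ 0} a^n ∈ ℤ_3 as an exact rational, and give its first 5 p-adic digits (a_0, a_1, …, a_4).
Σ a^n = 1/(1 − a) = -1/287;  first 5 digits = (1, 0, 2, 1, 1)

v_3(a) = 2 ≥ 1, so the series converges in ℤ_3 to 1/(1 − a) = 1/(1 − 288) = -1/287. Expand this rational in ℤ_3: compute digits iteratively via d_i = x_i mod 3, x_{i+1} = (x_i − d_i)/3. The first 5 digits are (1, 0, 2, 1, 1).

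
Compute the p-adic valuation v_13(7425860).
v_13(7425860) = 5

v_13(n) is the largest exponent k such that 13^k divides n. Factor out: 7425860 = 13^5 · 20. (Sign doesn't affect v_p.) So v_13(7425860) = 5.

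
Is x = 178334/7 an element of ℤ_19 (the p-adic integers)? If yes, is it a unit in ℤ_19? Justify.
x ∈ ℤ_19 but not a unit; v_19(x) = 3 > 0

ℤ_19 = {x ∈ ℚ_19 : v_19(x) ≥ 0} and ℤ_19^× = {x ∈ ℤ_19 : v_19(x) = 0}. Here v_19(178334/7) = v_19(num) − v_19(den) = 3; compare against these criteria.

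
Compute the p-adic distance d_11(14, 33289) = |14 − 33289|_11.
d_11(14, 33289) = 1/1331

Step 1 — x − y = 14 − 33289 = -33275. Step 2 — v_11(-33275) = 3 (factor: -33275 = −(11^3 · 25); the sign does not affect v_p). Step 3 — |x − y|_11 = 11^{-3} = 1/1331.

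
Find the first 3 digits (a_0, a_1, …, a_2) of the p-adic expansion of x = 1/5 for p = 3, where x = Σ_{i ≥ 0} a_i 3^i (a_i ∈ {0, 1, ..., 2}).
(a_0, …, a_2) = (2, 0, 1)

v_3(1/5) = 0 (numerator and denominator both coprime to 3), so x ∈ ℤ_3^×. Compute digits iteratively via a_i = x_i mod 3, x_{i+1} = (x_i − a_i)/3, with x_0 = x:
  x_0 = 1/5;  a_0 = 2;  x_1 = (x_0 − 2)/3 = -3/5
  x_1 = -3/5;  a_1 = 0;  x_2 = (x_1 − 0)/3 = -1/5
  x_2 = -1/5;  a_2 = 1;  x_3 = (x_2 − 1)/3 = -2/5
Digits: (2, 0, 1).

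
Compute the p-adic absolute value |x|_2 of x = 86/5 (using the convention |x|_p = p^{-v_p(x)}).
|86/5|_2 = 1/2

Step 1 — compute v_2(x) by factoring powers of 2 out of the numerator and denominator: v_2(86/5) = 1. Step 2 — apply |x|_p = p^{-v_p(x)} = 2^{-1} = 1/2.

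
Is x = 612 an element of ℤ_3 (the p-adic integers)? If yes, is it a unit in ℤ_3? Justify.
x ∈ ℤ_3 but not a unit; v_3(x) = 2 > 0

ℤ_3 = {x ∈ ℚ_3 : v_3(x) ≥ 0} and ℤ_3^× = {x ∈ ℤ_3 : v_3(x) = 0}. Here v_3(612) = v_3(num) − v_3(den) = 2; compare against these criteria.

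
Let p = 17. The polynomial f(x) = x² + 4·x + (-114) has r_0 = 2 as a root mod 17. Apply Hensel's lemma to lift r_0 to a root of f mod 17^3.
r_2 = 954 (mod 4913)

Hensel: r_{i+1} = r_i − f(r_i)·(f′(r_i))^{-1} mod 17^{i+2}, f′(x) = 2x + 4. Iterate:
  r_0 = 2 (mod 17)
  r_1 = 87 (mod 289)
  r_2 = 954 (mod 4913)
Final: r = 954 satisfies f(r) ≡ 0 mod 17^3.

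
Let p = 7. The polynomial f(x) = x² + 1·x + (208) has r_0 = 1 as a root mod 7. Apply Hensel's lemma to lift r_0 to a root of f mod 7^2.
r_1 = 29 (mod 49)

Hensel: r_{i+1} = r_i − f(r_i)·(f′(r_i))^{-1} mod 7^{i+2}, f′(x) = 2x + 1. Iterate:
  r_0 = 1 (mod 7)
  r_1 = 29 (mod 49)
Final: r = 29 satisfies f(r) ≡ 0 mod 7^2.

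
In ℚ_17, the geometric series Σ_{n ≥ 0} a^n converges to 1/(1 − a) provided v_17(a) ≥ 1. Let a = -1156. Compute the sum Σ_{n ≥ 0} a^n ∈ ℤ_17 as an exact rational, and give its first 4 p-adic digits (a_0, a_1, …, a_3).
Σ a^n = 1/(1 − a) = 1/1157;  first 4 digits = (1, 0, 13, 16)

v_17(a) = 2 ≥ 1, so the series converges in ℤ_17 to 1/(1 − a) = 1/(1 − (-1156)) = 1/1157. Expand this rational in ℤ_17: compute digits iteratively via d_i = x_i mod 17, x_{i+1} = (x_i − d_i)/17. The first 4 digits are (1, 0, 13, 16).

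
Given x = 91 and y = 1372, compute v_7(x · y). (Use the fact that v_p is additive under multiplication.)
v_7(124852) = 4

v_p(x) = 1 (factor: 91 = 7^1 · 13); v_p(y) = 3 (factor: 1372 = 7^3 · 4). Additivity: v_p(xy) = v_p(x) + v_p(y) = 1 + 3 = 4. (Direct check: xy = 124852 = 7^4 · (52).)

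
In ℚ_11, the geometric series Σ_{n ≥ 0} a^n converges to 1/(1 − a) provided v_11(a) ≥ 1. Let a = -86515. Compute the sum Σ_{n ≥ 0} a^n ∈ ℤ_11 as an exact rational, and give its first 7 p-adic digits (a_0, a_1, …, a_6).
Σ a^n = 1/(1 − a) = 1/86516;  first 7 digits = (1, 0, 0, 1, 5, 10, 0)

v_11(a) = 3 ≥ 1, so the series converges in ℤ_11 to 1/(1 − a) = 1/(1 − (-86515)) = 1/86516. Expand this rational in ℤ_11: compute digits iteratively via d_i = x_i mod 11, x_{i+1} = (x_i − d_i)/11. The first 7 digits are (1, 0, 0, 1, 5, 10, 0).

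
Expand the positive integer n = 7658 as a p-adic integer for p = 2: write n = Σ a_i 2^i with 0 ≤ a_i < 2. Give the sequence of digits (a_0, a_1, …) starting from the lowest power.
(a_0, a_1, …) = (0, 1, 0, 1, 0, 1, 1, 1, 1, 0, 1, 1, 1)

Repeated division by 2 gives the digits low-to-high: 7658 = 1·2^1 + 1·2^3 + 1·2^5 + 1·2^6 + 1·2^7 + 1·2^8 + 1·2^10 + 1·2^11 + 1·2^12. Digit sequence: (0, 1, 0, 1, 0, 1, 1, 1, 1, 0, 1, 1, 1).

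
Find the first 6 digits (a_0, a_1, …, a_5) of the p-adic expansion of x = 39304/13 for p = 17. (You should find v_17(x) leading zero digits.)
(a_0, …, a_5) = (0, 0, 0, 15, 7, 10)

v_17(39304/13) = 3, so a_0 = ... = a_2 = 0. Factor out: x = 17^3 · u with u = 8/13 a unit in ℤ_17. Expand u iteratively via a_{v+i} = u_i mod 17, u_{i+1} = (u_i − a_{v+i})/17:
  u_0 = 8/13;  a_3 = 15;  u_1 = (u_0 − 15)/17 = -11/13
  u_1 = -11/13;  a_4 = 7;  u_2 = (u_1 − 7)/17 = -6/13
  u_2 = -6/13;  a_5 = 10;  u_3 = (u_2 − 10)/17 = -8/13
Digits: (0, 0, 0, 15, 7, 10).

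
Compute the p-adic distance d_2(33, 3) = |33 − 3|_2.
d_2(33, 3) = 1/2

Step 1 — x − y = 33 − 3 = 30. Step 2 — v_2(30) = 1 (factor: 30 = (2^1 · 15); the sign does not affect v_p). Step 3 — |x − y|_2 = 2^{-1} = 1/2.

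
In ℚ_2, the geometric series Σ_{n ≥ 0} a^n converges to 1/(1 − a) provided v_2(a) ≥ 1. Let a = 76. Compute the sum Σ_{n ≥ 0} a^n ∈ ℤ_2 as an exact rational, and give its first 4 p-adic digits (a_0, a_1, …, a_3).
Σ a^n = 1/(1 − a) = -1/75;  first 4 digits = (1, 0, 1, 1)

v_2(a) = 2 ≥ 1, so the series converges in ℤ_2 to 1/(1 − a) = 1/(1 − 76) = -1/75. Expand this rational in ℤ_2: compute digits iteratively via d_i = x_i mod 2, x_{i+1} = (x_i − d_i)/2. The first 4 digits are (1, 0, 1, 1).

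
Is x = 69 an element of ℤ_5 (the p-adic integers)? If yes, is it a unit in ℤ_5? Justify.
x ∈ ℤ_5^× (unit); v_5(x) = 0

ℤ_5 = {x ∈ ℚ_5 : v_5(x) ≥ 0} and ℤ_5^× = {x ∈ ℤ_5 : v_5(x) = 0}. Here v_5(69) = v_5(num) − v_5(den) = 0; compare against these criteria.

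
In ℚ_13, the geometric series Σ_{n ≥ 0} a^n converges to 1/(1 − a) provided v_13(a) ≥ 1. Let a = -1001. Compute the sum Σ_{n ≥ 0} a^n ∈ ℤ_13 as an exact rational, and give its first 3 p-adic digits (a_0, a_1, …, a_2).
Σ a^n = 1/(1 − a) = 1/1002;  first 3 digits = (1, 1, 8)

v_13(a) = 1 ≥ 1, so the series converges in ℤ_13 to 1/(1 − a) = 1/(1 − (-1001)) = 1/1002. Expand this rational in ℤ_13: compute digits iteratively via d_i = x_i mod 13, x_{i+1} = (x_i − d_i)/13. The first 3 digits are (1, 1, 8).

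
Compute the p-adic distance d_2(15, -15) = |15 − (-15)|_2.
d_2(15, -15) = 1/2

Step 1 — x − y = 15 − (-15) = 30. Step 2 — v_2(30) = 1 (factor: 30 = (2^1 · 15); the sign does not affect v_p). Step 3 — |x − y|_2 = 2^{-1} = 1/2.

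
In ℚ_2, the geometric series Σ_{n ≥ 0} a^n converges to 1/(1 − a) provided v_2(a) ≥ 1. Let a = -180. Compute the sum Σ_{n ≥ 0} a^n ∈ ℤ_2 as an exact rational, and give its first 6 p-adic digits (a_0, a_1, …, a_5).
Σ a^n = 1/(1 − a) = 1/181;  first 6 digits = (1, 0, 1, 1, 1, 0)

v_2(a) = 2 ≥ 1, so the series converges in ℤ_2 to 1/(1 − a) = 1/(1 − (-180)) = 1/181. Expand this rational in ℤ_2: compute digits iteratively via d_i = x_i mod 2, x_{i+1} = (x_i − d_i)/2. The first 6 digits are (1, 0, 1, 1, 1, 0).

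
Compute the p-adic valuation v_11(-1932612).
v_11(-1932612) = 5

v_11(n) is the largest exponent k such that 11^k divides n. Factor out: -1932612 = -11^5 · 12. (Sign doesn't affect v_p.) So v_11(-1932612) = 5.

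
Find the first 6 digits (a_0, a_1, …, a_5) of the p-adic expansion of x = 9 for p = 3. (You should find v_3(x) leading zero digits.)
(a_0, …, a_5) = (0, 0, 1, 0, 0, 0)

v_3(9) = 2, so a_0 = ... = a_1 = 0. Factor out: x = 3^2 · u with u = 1 a unit in ℤ_3. Expand u iteratively via a_{v+i} = u_i mod 3, u_{i+1} = (u_i − a_{v+i})/3:
  u_0 = 1;  a_2 = 1;  u_1 = (u_0 − 1)/3 = 0
  u_1 = 0;  a_3 = 0;  u_2 = (u_1 − 0)/3 = 0
  u_2 = 0;  a_4 = 0;  u_3 = (u_2 − 0)/3 = 0
  u_3 = 0;  a_5 = 0;  u_4 = (u_3 − 0)/3 = 0
Digits: (0, 0, 1, 0, 0, 0).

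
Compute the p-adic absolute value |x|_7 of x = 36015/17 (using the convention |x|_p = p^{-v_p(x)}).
|36015/17|_7 = 1/2401

Step 1 — compute v_7(x) by factoring powers of 7 out of the numerator and denominator: v_7(36015/17) = 4. Step 2 — apply |x|_p = p^{-v_p(x)} = 7^{-4} = 1/2401.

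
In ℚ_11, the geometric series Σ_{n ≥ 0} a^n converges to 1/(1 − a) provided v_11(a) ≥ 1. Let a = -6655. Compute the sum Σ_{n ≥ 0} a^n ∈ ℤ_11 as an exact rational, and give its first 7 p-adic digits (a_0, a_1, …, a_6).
Σ a^n = 1/(1 − a) = 1/6656;  first 7 digits = (1, 0, 0, 6, 10, 10, 2)

v_11(a) = 3 ≥ 1, so the series converges in ℤ_11 to 1/(1 − a) = 1/(1 − (-6655)) = 1/6656. Expand this rational in ℤ_11: compute digits iteratively via d_i = x_i mod 11, x_{i+1} = (x_i − d_i)/11. The first 7 digits are (1, 0, 0, 6, 10, 10, 2).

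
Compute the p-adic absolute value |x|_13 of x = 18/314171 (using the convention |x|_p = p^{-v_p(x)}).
|18/314171|_13 = 28561

Step 1 — compute v_13(x) by factoring powers of 13 out of the numerator and denominator: v_13(18/314171) = -4. Step 2 — apply |x|_p = p^{-v_p(x)} = 13^{4} = 28561.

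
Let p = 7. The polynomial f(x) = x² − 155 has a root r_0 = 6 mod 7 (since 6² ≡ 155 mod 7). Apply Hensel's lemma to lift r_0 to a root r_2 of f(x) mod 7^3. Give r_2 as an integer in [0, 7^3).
r_2 = 314 (mod 343)

Hensel's recurrence: r_{i+1} = r_i − f(r_i)·(f′(r_i))^{-1} mod 7^{i+2}, with f′(x) = 2x. Iterate:
  r_0 = 6 (mod 7)
  r_1 = 20 (mod 49)
  r_2 = 314 (mod 343)
Final: r_2 = 314, and one checks f(r_2) ≡ 0 mod 7^3.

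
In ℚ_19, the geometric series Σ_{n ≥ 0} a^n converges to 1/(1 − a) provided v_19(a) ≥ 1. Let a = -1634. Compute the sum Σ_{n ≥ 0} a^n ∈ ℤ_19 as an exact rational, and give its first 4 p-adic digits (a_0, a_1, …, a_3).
Σ a^n = 1/(1 − a) = 1/1635;  first 4 digits = (1, 9, 0, 16)

v_19(a) = 1 ≥ 1, so the series converges in ℤ_19 to 1/(1 − a) = 1/(1 − (-1634)) = 1/1635. Expand this rational in ℤ_19: compute digits iteratively via d_i = x_i mod 19, x_{i+1} = (x_i − d_i)/19. The first 4 digits are (1, 9, 0, 16).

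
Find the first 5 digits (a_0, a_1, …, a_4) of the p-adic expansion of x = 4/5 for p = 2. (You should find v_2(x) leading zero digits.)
(a_0, …, a_4) = (0, 0, 1, 0, 1)

v_2(4/5) = 2, so a_0 = ... = a_1 = 0. Factor out: x = 2^2 · u with u = 1/5 a unit in ℤ_2. Expand u iteratively via a_{v+i} = u_i mod 2, u_{i+1} = (u_i − a_{v+i})/2:
  u_0 = 1/5;  a_2 = 1;  u_1 = (u_0 − 1)/2 = -2/5
  u_1 = -2/5;  a_3 = 0;  u_2 = (u_1 − 0)/2 = -1/5
  u_2 = -1/5;  a_4 = 1;  u_3 = (u_2 − 1)/2 = -3/5
Digits: (0, 0, 1, 0, 1).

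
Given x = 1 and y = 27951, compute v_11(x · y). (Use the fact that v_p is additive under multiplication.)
v_11(27951) = 3

v_p(x) = 0 (factor: 1 = 11^0 · 1); v_p(y) = 3 (factor: 27951 = 11^3 · 21). Additivity: v_p(xy) = v_p(x) + v_p(y) = 0 + 3 = 3. (Direct check: xy = 27951 = 11^3 · (21).)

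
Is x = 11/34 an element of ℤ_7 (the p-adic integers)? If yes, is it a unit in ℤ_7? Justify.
x ∈ ℤ_7^× (unit); v_7(x) = 0

ℤ_7 = {x ∈ ℚ_7 : v_7(x) ≥ 0} and ℤ_7^× = {x ∈ ℤ_7 : v_7(x) = 0}. Here v_7(11/34) = v_7(num) − v_7(den) = 0; compare against these criteria.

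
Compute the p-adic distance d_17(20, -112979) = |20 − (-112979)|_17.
d_17(20, -112979) = 1/4913

Step 1 — x − y = 20 − (-112979) = 112999. Step 2 — v_17(112999) = 3 (factor: 112999 = (17^3 · 23); the sign does not affect v_p). Step 3 — |x − y|_17 = 17^{-3} = 1/4913.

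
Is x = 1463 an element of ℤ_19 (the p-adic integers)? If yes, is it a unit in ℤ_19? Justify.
x ∈ ℤ_19 but not a unit; v_19(x) = 1 > 0

ℤ_19 = {x ∈ ℚ_19 : v_19(x) ≥ 0} and ℤ_19^× = {x ∈ ℤ_19 : v_19(x) = 0}. Here v_19(1463) = v_19(num) − v_19(den) = 1; compare against these criteria.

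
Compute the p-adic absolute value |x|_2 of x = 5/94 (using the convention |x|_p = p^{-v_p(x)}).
|5/94|_2 = 2

Step 1 — compute v_2(x) by factoring powers of 2 out of the numerator and denominator: v_2(5/94) = -1. Step 2 — apply |x|_p = p^{-v_p(x)} = 2^{1} = 2.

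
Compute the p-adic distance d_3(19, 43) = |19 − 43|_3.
d_3(19, 43) = 1/3

Step 1 — x − y = 19 − 43 = -24. Step 2 — v_3(-24) = 1 (factor: -24 = −(3^1 · 8); the sign does not affect v_p). Step 3 — |x − y|_3 = 3^{-1} = 1/3.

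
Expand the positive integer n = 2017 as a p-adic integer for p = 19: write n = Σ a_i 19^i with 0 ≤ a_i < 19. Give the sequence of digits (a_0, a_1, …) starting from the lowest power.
(a_0, a_1, …) = (3, 11, 5)

Repeated division by 19 gives the digits low-to-high: 2017 = 3 + 11·19^1 + 5·19^2. Digit sequence: (3, 11, 5).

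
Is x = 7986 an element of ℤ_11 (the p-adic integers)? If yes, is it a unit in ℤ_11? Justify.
x ∈ ℤ_11 but not a unit; v_11(x) = 3 > 0

ℤ_11 = {x ∈ ℚ_11 : v_11(x) ≥ 0} and ℤ_11^× = {x ∈ ℤ_11 : v_11(x) = 0}. Here v_11(7986) = v_11(num) − v_11(den) = 3; compare against these criteria.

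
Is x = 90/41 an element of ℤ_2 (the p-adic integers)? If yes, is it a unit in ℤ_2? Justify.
x ∈ ℤ_2 but not a unit; v_2(x) = 1 > 0

ℤ_2 = {x ∈ ℚ_2 : v_2(x) ≥ 0} and ℤ_2^× = {x ∈ ℤ_2 : v_2(x) = 0}. Here v_2(90/41) = v_2(num) − v_2(den) = 1; compare against these criteria.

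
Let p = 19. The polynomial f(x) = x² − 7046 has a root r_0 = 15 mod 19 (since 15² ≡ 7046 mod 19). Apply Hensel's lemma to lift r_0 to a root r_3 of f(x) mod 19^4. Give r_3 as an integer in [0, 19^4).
r_3 = 67617 (mod 130321)

Hensel's recurrence: r_{i+1} = r_i − f(r_i)·(f′(r_i))^{-1} mod 19^{i+2}, with f′(x) = 2x. Iterate:
  r_0 = 15 (mod 19)
  r_1 = 110 (mod 361)
  r_2 = 5886 (mod 6859)
  r_3 = 67617 (mod 130321)
Final: r_3 = 67617, and one checks f(r_3) ≡ 0 mod 19^4.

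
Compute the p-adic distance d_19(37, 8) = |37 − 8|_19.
d_19(37, 8) = 1

Step 1 — x − y = 37 − 8 = 29. Step 2 — v_19(29) = 0 (factor: 29 = (19^0 · 29); the sign does not affect v_p). Step 3 — |x − y|_19 = 19^{0} = 1.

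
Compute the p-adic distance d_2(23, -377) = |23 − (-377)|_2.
d_2(23, -377) = 1/16

Step 1 — x − y = 23 − (-377) = 400. Step 2 — v_2(400) = 4 (factor: 400 = (2^4 · 25); the sign does not affect v_p). Step 3 — |x − y|_2 = 2^{-4} = 1/16.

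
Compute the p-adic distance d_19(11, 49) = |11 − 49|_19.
d_19(11, 49) = 1/19

Step 1 — x − y = 11 − 49 = -38. Step 2 — v_19(-38) = 1 (factor: -38 = −(19^1 · 2); the sign does not affect v_p). Step 3 — |x − y|_19 = 19^{-1} = 1/19.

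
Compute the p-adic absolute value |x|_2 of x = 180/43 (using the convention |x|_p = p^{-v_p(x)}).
|180/43|_2 = 1/4

Step 1 — compute v_2(x) by factoring powers of 2 out of the numerator and denominator: v_2(180/43) = 2. Step 2 — apply |x|_p = p^{-v_p(x)} = 2^{-2} = 1/4.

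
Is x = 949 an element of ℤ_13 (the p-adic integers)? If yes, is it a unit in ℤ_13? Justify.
x ∈ ℤ_13 but not a unit; v_13(x) = 1 > 0

ℤ_13 = {x ∈ ℚ_13 : v_13(x) ≥ 0} and ℤ_13^× = {x ∈ ℤ_13 : v_13(x) = 0}. Here v_13(949) = v_13(num) − v_13(den) = 1; compare against these criteria.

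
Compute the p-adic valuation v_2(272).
v_2(272) = 4

v_2(n) is the largest exponent k such that 2^k divides n. Factor out: 272 = 2^4 · 17. (Sign doesn't affect v_p.) So v_2(272) = 4.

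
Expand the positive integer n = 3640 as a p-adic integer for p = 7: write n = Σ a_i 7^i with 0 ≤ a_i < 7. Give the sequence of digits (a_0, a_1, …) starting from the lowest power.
(a_0, a_1, …) = (0, 2, 4, 3, 1)

Repeated division by 7 gives the digits low-to-high: 3640 = 2·7^1 + 4·7^2 + 3·7^3 + 1·7^4. Digit sequence: (0, 2, 4, 3, 1).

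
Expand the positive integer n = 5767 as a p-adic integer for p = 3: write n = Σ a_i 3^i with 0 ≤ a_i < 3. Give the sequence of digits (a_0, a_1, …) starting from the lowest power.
(a_0, a_1, …) = (1, 2, 1, 0, 2, 2, 1, 2)

Repeated division by 3 gives the digits low-to-high: 5767 = 1 + 2·3^1 + 1·3^2 + 2·3^4 + 2·3^5 + 1·3^6 + 2·3^7. Digit sequence: (1, 2, 1, 0, 2, 2, 1, 2).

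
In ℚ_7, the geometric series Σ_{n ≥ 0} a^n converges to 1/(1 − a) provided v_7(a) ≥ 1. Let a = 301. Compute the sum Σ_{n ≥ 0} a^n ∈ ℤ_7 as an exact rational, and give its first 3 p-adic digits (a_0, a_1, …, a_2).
Σ a^n = 1/(1 − a) = -1/300;  first 3 digits = (1, 1, 0)

v_7(a) = 1 ≥ 1, so the series converges in ℤ_7 to 1/(1 − a) = 1/(1 − 301) = -1/300. Expand this rational in ℤ_7: compute digits iteratively via d_i = x_i mod 7, x_{i+1} = (x_i − d_i)/7. The first 3 digits are (1, 1, 0).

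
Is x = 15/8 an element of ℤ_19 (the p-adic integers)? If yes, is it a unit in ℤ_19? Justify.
x ∈ ℤ_19^× (unit); v_19(x) = 0

ℤ_19 = {x ∈ ℚ_19 : v_19(x) ≥ 0} and ℤ_19^× = {x ∈ ℤ_19 : v_19(x) = 0}. Here v_19(15/8) = v_19(num) − v_19(den) = 0; compare against these criteria.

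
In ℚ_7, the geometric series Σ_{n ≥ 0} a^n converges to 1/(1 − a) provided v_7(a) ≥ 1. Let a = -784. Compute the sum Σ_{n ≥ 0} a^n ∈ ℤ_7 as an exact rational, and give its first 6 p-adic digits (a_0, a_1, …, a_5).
Σ a^n = 1/(1 − a) = 1/785;  first 6 digits = (1, 0, 5, 4, 3, 1)

v_7(a) = 2 ≥ 1, so the series converges in ℤ_7 to 1/(1 − a) = 1/(1 − (-784)) = 1/785. Expand this rational in ℤ_7: compute digits iteratively via d_i = x_i mod 7, x_{i+1} = (x_i − d_i)/7. The first 6 digits are (1, 0, 5, 4, 3, 1).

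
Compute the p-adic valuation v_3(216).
v_3(216) = 3

v_3(n) is the largest exponent k such that 3^k divides n. Factor out: 216 = 3^3 · 8. (Sign doesn't affect v_p.) So v_3(216) = 3.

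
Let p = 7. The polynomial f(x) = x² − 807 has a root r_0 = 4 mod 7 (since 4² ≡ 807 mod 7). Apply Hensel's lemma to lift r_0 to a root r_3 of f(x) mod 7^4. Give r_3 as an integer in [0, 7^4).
r_3 = 697 (mod 2401)

Hensel's recurrence: r_{i+1} = r_i − f(r_i)·(f′(r_i))^{-1} mod 7^{i+2}, with f′(x) = 2x. Iterate:
  r_0 = 4 (mod 7)
  r_1 = 11 (mod 49)
  r_2 = 11 (mod 343)
  r_3 = 697 (mod 2401)
Final: r_3 = 697, and one checks f(r_3) ≡ 0 mod 7^4.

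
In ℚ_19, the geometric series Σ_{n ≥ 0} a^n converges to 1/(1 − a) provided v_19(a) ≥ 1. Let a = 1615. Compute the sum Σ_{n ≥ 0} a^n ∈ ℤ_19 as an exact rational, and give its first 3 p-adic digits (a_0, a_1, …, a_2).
Σ a^n = 1/(1 − a) = -1/1614;  first 3 digits = (1, 9, 9)

v_19(a) = 1 ≥ 1, so the series converges in ℤ_19 to 1/(1 − a) = 1/(1 − 1615) = -1/1614. Expand this rational in ℤ_19: compute digits iteratively via d_i = x_i mod 19, x_{i+1} = (x_i − d_i)/19. The first 3 digits are (1, 9, 9).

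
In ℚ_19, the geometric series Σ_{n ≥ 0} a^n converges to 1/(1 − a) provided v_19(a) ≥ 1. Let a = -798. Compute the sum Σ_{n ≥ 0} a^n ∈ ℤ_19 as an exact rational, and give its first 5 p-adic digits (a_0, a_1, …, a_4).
Σ a^n = 1/(1 − a) = 1/799;  first 5 digits = (1, 15, 13, 9, 9)

v_19(a) = 1 ≥ 1, so the series converges in ℤ_19 to 1/(1 − a) = 1/(1 − (-798)) = 1/799. Expand this rational in ℤ_19: compute digits iteratively via d_i = x_i mod 19, x_{i+1} = (x_i − d_i)/19. The first 5 digits are (1, 15, 13, 9, 9).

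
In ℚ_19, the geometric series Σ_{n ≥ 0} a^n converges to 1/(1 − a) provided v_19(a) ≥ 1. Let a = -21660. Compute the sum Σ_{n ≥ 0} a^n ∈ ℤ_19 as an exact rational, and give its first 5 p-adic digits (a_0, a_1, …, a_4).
Σ a^n = 1/(1 − a) = 1/21661;  first 5 digits = (1, 0, 16, 15, 8)

v_19(a) = 2 ≥ 1, so the series converges in ℤ_19 to 1/(1 − a) = 1/(1 − (-21660)) = 1/21661. Expand this rational in ℤ_19: compute digits iteratively via d_i = x_i mod 19, x_{i+1} = (x_i − d_i)/19. The first 5 digits are (1, 0, 16, 15, 8).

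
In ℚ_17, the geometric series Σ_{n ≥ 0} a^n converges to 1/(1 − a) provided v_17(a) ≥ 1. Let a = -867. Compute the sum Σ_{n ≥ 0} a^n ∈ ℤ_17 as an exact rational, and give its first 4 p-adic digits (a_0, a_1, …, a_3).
Σ a^n = 1/(1 − a) = 1/868;  first 4 digits = (1, 0, 14, 16)

v_17(a) = 2 ≥ 1, so the series converges in ℤ_17 to 1/(1 − a) = 1/(1 − (-867)) = 1/868. Expand this rational in ℤ_17: compute digits iteratively via d_i = x_i mod 17, x_{i+1} = (x_i − d_i)/17. The first 4 digits are (1, 0, 14, 16).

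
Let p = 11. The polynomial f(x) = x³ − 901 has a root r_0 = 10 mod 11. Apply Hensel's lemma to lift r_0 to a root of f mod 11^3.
r_2 = 340 (mod 1331)

Hensel: r_{i+1} = r_i − f(r_i)/f′(r_i) mod 11^{i+2}, where f′(x) = 3x². Iterate:
  r_0 = 10 (mod 11)
  r_1 = 98 (mod 121)
  r_2 = 340 (mod 1331)
Final: r = 340 with f(r) ≡ 0 mod 11^3.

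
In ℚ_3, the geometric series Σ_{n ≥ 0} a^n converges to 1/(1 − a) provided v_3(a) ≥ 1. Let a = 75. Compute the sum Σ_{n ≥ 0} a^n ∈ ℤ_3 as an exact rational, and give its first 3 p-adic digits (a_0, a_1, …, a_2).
Σ a^n = 1/(1 − a) = -1/74;  first 3 digits = (1, 1, 0)

v_3(a) = 1 ≥ 1, so the series converges in ℤ_3 to 1/(1 − a) = 1/(1 − 75) = -1/74. Expand this rational in ℤ_3: compute digits iteratively via d_i = x_i mod 3, x_{i+1} = (x_i − d_i)/3. The first 3 digits are (1, 1, 0).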